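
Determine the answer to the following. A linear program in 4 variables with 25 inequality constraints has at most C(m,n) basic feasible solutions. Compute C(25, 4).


Each vertex corresponds to some choice of n active constraints out of m, so the number of vertices is at most C(m, n) = m! / (n!(m-n)!).
m = 25, n = 4
Numerator: 25 * 24 * 23 * 22
Denominator: 4! = 24
C(25, 4) = 12650


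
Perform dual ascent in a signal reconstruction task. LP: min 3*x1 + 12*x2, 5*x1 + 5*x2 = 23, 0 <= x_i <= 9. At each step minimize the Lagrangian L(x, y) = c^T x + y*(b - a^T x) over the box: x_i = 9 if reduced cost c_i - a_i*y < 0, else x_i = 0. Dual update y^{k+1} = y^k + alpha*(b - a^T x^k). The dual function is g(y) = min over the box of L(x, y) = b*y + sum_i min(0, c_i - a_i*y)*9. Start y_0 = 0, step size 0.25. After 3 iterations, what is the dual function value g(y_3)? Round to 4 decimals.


Dual ascent for LP: min 3*x1 + 12*x2, 5*x1 + 5*x2 = 23, 0 <= x_i <= 9
Step 1: y^k = 0.0, reduced costs: (3.0, 12.0)
  x^k = (0.0, 0.0), subgradient = b - a^T x = 23.0
  y^{k+1} = 0.0 + 0.25*23.0 = 5.75
Step 2: y^k = 5.75, reduced costs: (-25.75, -16.75)
  x^k = (9.0, 9.0), subgradient = b - a^T x = -67.0
  y^{k+1} = 5.75 + 0.25*-67.0 = -11.0
Step 3: y^k = -11.0, reduced costs: (58.0, 67.0)
  x^k = (0.0, 0.0), subgradient = b - a^T x = 23.0
  y^{k+1} = -11.0 + 0.25*23.0 = -5.25
Dual objective at y_3 = -5.25: reduced costs (29.25, 38.25), box minimizer x = (0.0, 0.0)
g(y_3) = b*y + (c1 - a1*y)*x1 + (c2 - a2*y)*x2 = 23*(-5.25) + 29.25*0.0 + 38.25*0.0 = -120.75 + 0.0 + 0.0 = -120.75


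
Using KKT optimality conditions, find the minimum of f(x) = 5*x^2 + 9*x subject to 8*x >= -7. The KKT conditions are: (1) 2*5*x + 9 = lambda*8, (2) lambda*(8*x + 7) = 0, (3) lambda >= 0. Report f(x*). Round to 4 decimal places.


Step 1: Try lambda = 0 (constraint inactive).
x_unc = -9/(2*5) = -0.9
Check: 8*-0.9 = -7.2 < -7 -- violated!
Step 2: Constraint must be active: 8*x = -7
x* = -7/8 = -0.875
lambda = (2*5*(-0.875) + 9)/8 = 0.0313
Step 3: Compute optimal value.
f(x*) = 5*(-0.875)^2 + 9*(-0.875) = -4.0469


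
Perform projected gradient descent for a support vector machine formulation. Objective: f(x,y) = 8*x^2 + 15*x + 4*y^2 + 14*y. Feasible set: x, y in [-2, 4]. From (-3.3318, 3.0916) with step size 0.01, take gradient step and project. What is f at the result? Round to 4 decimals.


Step 1: Compute gradient at (-3.3318, 3.0916).
grad_x = 2*8*-3.3318 + 15 = -38.3088
grad_y = 2*4*3.0916 + 14 = 38.7328
Step 2: Gradient step.
x_raw = -3.3318 - 0.01*-38.3088 = -2.9487
y_raw = 3.0916 - 0.01*38.7328 = 2.7043
Step 3: Project onto [-2, 4].
x_proj = clip(-2.9487) = -2.0
y_proj = clip(2.7043) = 2.7043
Step 4: Evaluate f.
f(-2.0, 2.7043) = 69.1122


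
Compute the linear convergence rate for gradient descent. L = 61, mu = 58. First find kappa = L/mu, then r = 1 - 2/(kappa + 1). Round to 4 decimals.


Step 1: Compute the condition number.
kappa = L/mu = 61/58 = 1.0517
Step 2: Compute the convergence rate.
r = 1 - 2/(kappa + 1) = 1 - 2*mu/(L + mu) = (L - mu)/(L + mu) = 3/119 = 0.0252


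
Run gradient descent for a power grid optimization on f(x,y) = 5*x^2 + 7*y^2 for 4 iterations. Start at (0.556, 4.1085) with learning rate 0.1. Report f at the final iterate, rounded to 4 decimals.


Gradient descent on f(x,y) = 5*x^2 + 7*y^2.
Starting point: (0.556, 4.1085), alpha = 0.1
Step 1: grad_x = 2*5*0.556 = 5.56, grad_y = 2*7*4.1085 = 57.519
  x_1 = 0.556 - 0.1*5.56 = 0.0
  y_1 = 4.1085 - 0.1*57.519 = -1.6434
Step 2: grad_x = 2*5*0.0 = 0.0, grad_y = 2*7*-1.6434 = -23.0076
  x_2 = 0.0 - 0.1*0.0 = 0.0
  y_2 = -1.6434 - 0.1*-23.0076 = 0.6574
Step 3: grad_x = 2*5*0.0 = 0.0, grad_y = 2*7*0.6574 = 9.203
  x_3 = 0.0 - 0.1*0.0 = 0.0
  y_3 = 0.6574 - 0.1*9.203 = -0.2629
Step 4: grad_x = 2*5*0.0 = 0.0, grad_y = 2*7*-0.2629 = -3.6812
  x_4 = 0.0 - 0.1*0.0 = 0.0
  y_4 = -0.2629 - 0.1*-3.6812 = 0.1052
f(0.0, 0.1052) = 5*0.0^2 + 7*0.1052^2 = 0.0774


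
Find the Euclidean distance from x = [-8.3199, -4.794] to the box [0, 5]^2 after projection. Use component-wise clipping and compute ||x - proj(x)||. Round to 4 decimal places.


Project each component onto [0, 5].
clip(-8.3199) = 0.0, clip(-4.794) = 0.0
Projection = [0.0, 0.0]
Squared diffs: [69.2207, 22.9824]
Distance = sqrt(92.2031) = 9.6022


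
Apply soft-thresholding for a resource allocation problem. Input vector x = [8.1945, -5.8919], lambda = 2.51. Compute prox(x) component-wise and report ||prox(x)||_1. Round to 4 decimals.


Soft-thresholding with lambda = 2.51:
prox(8.1945) = sign(8.1945)*max(|8.1945| - 2.51, 0) = 5.6845
prox(-5.8919) = sign(-5.8919)*max(|-5.8919| - 2.51, 0) = -3.3819
prox(x) = [5.6845, -3.3819]
||prox(x)||_1 = 5.6845 + 3.3819 = 9.0664


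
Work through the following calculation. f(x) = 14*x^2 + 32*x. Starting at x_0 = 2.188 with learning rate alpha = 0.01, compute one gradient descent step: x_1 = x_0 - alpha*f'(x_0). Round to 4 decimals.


We compute the gradient at x_0 and apply the update.
f'(x) = 28*x + 32
f'(2.188) = 28*2.188 + 32 = 93.264
x_1 = 2.188 - 0.01*93.264 = 1.2554


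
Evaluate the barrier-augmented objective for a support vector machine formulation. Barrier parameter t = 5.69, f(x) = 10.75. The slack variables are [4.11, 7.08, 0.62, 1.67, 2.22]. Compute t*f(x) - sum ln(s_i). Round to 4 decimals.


Step 1: Compute log-barrier.
ln values: [1.4134, 1.9573, -0.478, 0.5128, 0.7975]
phi = -(1.4134 + 1.9573 - 0.478 + 0.5128 + 0.7975) = -4.203
Step 2: Compute augmented objective.
t*f(x) = 5.69*10.75 = 61.1675
Total = 61.1675 - 4.203 = 56.9645


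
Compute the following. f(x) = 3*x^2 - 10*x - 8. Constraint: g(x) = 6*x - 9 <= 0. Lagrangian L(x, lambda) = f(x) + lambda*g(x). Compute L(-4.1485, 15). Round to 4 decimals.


Step 1: Evaluate f(x).
f(-4.1485) = 3*(-4.1485)^2 - 10*(-4.1485) - 8 = 85.1152
Step 2: Evaluate g(x).
g(-4.1485) = 6*-4.1485 - 9 = -33.891
Step 3: Compute Lagrangian.
L = 85.1152 + 15*-33.891 = -423.2498


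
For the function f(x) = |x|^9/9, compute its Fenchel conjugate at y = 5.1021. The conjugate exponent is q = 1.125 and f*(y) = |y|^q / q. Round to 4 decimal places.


The conjugate exponent q satisfies 1/p + 1/q = 1.
p = 9, so q = 9/(9 - 1) = 1.125
|y|^q = 5.1021^1.125 = 6.2549
f*(5.1021) = 6.2549 / 1.125 = 5.5599


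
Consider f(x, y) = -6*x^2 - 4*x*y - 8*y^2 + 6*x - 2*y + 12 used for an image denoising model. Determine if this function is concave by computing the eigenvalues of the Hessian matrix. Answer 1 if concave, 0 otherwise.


The Hessian of f(x,y) = -6*x^2 - 4*x*y - 8*y^2 + 6*x - 2*y + 12 is:
H = [[-12, -4], [-4, -16]]
Trace = -12 - 16 = -28
Determinant = -12*-16 - (-4)^2 = 176
Discriminant = (-28)^2 - 4*176 = 80.0
Eigenvalues: lambda_1 = -18.4721, lambda_2 = -9.5279
The function is concave.

1


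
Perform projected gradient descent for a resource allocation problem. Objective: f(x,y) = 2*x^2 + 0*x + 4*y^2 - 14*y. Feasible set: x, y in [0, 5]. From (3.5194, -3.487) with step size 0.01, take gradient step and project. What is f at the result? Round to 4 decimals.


Step 1: Compute gradient at (3.5194, -3.487).
grad_x = 2*2*3.5194 + 0 = 14.0776
grad_y = 2*4*-3.487 - 14 = -41.896
Step 2: Gradient step.
x_raw = 3.5194 - 0.01*14.0776 = 3.3786
y_raw = -3.487 - 0.01*-41.896 = -3.068
Step 3: Project onto [0, 5].
x_proj = clip(3.3786) = 3.3786
y_proj = clip(-3.068) = 0.0
Step 4: Evaluate f.
f(3.3786, 0.0) = 22.8302


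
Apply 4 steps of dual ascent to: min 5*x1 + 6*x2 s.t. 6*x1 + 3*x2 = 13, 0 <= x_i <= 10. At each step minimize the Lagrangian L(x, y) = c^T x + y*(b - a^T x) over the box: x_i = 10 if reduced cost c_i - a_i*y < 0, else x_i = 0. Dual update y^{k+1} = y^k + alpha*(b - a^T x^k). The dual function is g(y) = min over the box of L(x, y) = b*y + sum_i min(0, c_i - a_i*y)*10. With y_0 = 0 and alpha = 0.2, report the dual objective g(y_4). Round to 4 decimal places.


Dual ascent for LP: min 5*x1 + 6*x2, 6*x1 + 3*x2 = 13, 0 <= x_i <= 10
Step 1: y^k = 0.0, reduced costs: (5.0, 6.0)
  x^k = (0.0, 0.0), subgradient = b - a^T x = 13.0
  y^{k+1} = 0.0 + 0.2*13.0 = 2.6
Step 2: y^k = 2.6, reduced costs: (-10.6, -1.8)
  x^k = (10.0, 10.0), subgradient = b - a^T x = -77.0
  y^{k+1} = 2.6 + 0.2*-77.0 = -12.8
Step 3: y^k = -12.8, reduced costs: (81.8, 44.4)
  x^k = (0.0, 0.0), subgradient = b - a^T x = 13.0
  y^{k+1} = -12.8 + 0.2*13.0 = -10.2
Step 4: y^k = -10.2, reduced costs: (66.2, 36.6)
  x^k = (0.0, 0.0), subgradient = b - a^T x = 13.0
  y^{k+1} = -10.2 + 0.2*13.0 = -7.6
Dual objective at y_4 = -7.6: reduced costs (50.6, 28.8), box minimizer x = (0.0, 0.0)
g(y_4) = b*y + (c1 - a1*y)*x1 + (c2 - a2*y)*x2 = 13*(-7.6) + 50.6*0.0 + 28.8*0.0 = -98.8 + 0.0 + 0.0 = -98.8


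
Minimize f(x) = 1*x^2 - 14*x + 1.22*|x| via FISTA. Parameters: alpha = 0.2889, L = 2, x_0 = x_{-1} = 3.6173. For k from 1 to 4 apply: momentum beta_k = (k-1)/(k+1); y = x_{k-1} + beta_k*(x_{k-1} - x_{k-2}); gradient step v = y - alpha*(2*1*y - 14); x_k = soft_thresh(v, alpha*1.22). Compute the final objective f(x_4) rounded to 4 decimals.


FISTA on f(x) = 1*x^2 - 14*x + 1.22*|x|
L = 2, alpha = 0.2889
Iteration 1: beta = 0.0, y = 3.6173 + 0.0*(3.6173 - 3.6173) = 3.6173
  grad(y) = -6.7654, v = y - alpha*grad = 5.5718
  prox(v) = soft_thresh(5.5718, 0.3525) = 5.2194
Iteration 2: beta = 0.3333, y = 5.2194 + 0.3333*(5.2194 - 3.6173) = 5.7534
  grad(y) = -2.4932, v = y - alpha*grad = 6.4737
  prox(v) = soft_thresh(6.4737, 0.3525) = 6.1212
Iteration 3: beta = 0.5, y = 6.1212 + 0.5*(6.1212 - 5.2194) = 6.5722
  grad(y) = -0.8557, v = y - alpha*grad = 6.8194
  prox(v) = soft_thresh(6.8194, 0.3525) = 6.4669
Iteration 4: beta = 0.6, y = 6.4669 + 0.6*(6.4669 - 6.1212) = 6.6743
  grad(y) = -0.6514, v = y - alpha*grad = 6.8625
  prox(v) = soft_thresh(6.8625, 0.3525) = 6.51
f(x_4) = 1*6.51^2 - 14*6.51 + 1.22*|6.51| = -40.8177


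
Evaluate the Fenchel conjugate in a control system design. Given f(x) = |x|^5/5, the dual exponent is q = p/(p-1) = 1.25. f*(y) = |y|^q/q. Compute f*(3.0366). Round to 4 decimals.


The conjugate exponent q satisfies 1/p + 1/q = 1.
p = 5, so q = 5/(5 - 1) = 1.25
|y|^q = 3.0366^1.25 = 4.0085
f*(3.0366) = 4.0085 / 1.25 = 3.2068


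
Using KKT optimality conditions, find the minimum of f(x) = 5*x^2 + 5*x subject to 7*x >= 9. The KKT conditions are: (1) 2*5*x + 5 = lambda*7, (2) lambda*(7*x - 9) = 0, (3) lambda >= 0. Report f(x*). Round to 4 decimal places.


Step 1: Try lambda = 0 (constraint inactive).
x_unc = -5/(2*5) = -0.5
Check: 7*-0.5 = -3.5 < 9 -- violated!
Step 2: Constraint must be active: 7*x = 9
x* = 9/7 = 1.2857 (rounded; the exact value 9/7 is used below)
lambda = (2*5*(9/7) + 5)/7 = 2.551
Step 3: Compute optimal value.
f(x*) = 5*(9/7)^2 + 5*(9/7) = 14.6939


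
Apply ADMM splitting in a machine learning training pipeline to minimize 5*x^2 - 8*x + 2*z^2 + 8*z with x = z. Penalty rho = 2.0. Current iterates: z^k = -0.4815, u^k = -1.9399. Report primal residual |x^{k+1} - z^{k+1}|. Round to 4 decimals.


ADMM iteration with rho = 2.0, z^k = -0.4815, u^k = -1.9399
Step 1: x-update.
Minimize 5*x^2 - 8*x + (2.0/2)*(x + 0.4815 - 1.9399)^2
FOC: (2*5 + 2.0)*x = 8 + 2.0*(-0.4815 + 1.9399)
x^{k+1} = 0.9097
Step 2: z-update.
Minimize 2*z^2 + 8*z + (2.0/2)*(0.9097 - z - 1.9399)^2
FOC: (2*2 + 2.0)*z = -8 + 2.0*(0.9097 - 1.9399)
z^{k+1} = -1.6767
Step 3: u-update.
u^{k+1} = -1.9399 + 0.9097 + 1.6767 = 0.6466
Step 4: Primal residual = |0.9097 + 1.6767| = 2.5865


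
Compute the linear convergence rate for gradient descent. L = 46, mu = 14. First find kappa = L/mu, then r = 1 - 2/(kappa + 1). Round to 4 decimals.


Step 1: Compute the condition number.
kappa = L/mu = 46/14 = 3.2857
Step 2: Compute the convergence rate.
r = 1 - 2/(kappa + 1) = 1 - 2*mu/(L + mu) = (L - mu)/(L + mu) = 32/60 = 0.5333


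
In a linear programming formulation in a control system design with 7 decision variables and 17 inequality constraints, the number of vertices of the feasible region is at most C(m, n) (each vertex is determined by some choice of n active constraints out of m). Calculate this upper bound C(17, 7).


Each vertex corresponds to some choice of n active constraints out of m, so the number of vertices is at most C(m, n) = m! / (n!(m-n)!).
m = 17, n = 7
Numerator: 17 * 16 * 15 * 14 * 13 * 12 * 11
Denominator: 7! = 5040
C(17, 7) = 19448


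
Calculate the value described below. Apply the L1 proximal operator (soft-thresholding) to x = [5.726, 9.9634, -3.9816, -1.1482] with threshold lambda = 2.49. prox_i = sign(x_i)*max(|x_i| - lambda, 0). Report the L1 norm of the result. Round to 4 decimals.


Soft-thresholding with lambda = 2.49:
prox(5.726) = sign(5.726)*max(|5.726| - 2.49, 0) = 3.236
prox(9.9634) = sign(9.9634)*max(|9.9634| - 2.49, 0) = 7.4734
prox(-3.9816) = sign(-3.9816)*max(|-3.9816| - 2.49, 0) = -1.4916
prox(-1.1482) = sign(-1.1482)*max(|-1.1482| - 2.49, 0) = 0.0
prox(x) = [3.236, 7.4734, -1.4916, 0.0]
||prox(x)||_1 = 3.236 + 7.4734 + 1.4916 + 0.0 = 12.201


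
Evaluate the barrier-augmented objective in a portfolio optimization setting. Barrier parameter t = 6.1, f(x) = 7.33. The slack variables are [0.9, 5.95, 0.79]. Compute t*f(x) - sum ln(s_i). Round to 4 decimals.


Step 1: Compute log-barrier.
ln values: [-0.1054, 1.7834, -0.2357]
phi = -(-0.1054 + 1.7834 - 0.2357) = -1.4423
Step 2: Compute augmented objective.
t*f(x) = 6.1*7.33 = 44.713
Total = 44.713 - 1.4423 = 43.2707


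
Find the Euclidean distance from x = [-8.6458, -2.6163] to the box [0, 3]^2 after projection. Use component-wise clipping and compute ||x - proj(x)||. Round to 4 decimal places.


Project each component onto [0, 3].
clip(-8.6458) = 0.0, clip(-2.6163) = 0.0
Projection = [0.0, 0.0]
Squared diffs: [74.7499, 6.845]
Distance = sqrt(81.5949) = 9.033


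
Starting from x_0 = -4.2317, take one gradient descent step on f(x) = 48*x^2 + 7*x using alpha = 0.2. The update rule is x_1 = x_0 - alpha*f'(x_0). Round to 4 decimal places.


We compute the gradient at x_0 and apply the update.
f'(x) = 96*x + 7
f'(-4.2317) = 96*-4.2317 + 7 = -399.2432
x_1 = -4.2317 - 0.2*-399.2432 = 75.6169


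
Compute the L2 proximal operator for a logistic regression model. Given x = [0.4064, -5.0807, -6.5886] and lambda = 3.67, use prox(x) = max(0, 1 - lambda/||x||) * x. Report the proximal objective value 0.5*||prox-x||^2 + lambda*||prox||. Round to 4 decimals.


Step 1: Compute ||x||.
||x|| = 8.33
Step 2: Compute scaling factor.
scale = max(0, 1 - 3.67/8.33) = 0.5594
Step 3: prox(x) = [0.2273, -2.8423, -3.6858]
||prox(x)|| = 4.66
Step 4: Proximal objective.
0.5*||prox-x||^2 = 6.7345
lambda*||prox|| = 17.1022
Total = 23.8365


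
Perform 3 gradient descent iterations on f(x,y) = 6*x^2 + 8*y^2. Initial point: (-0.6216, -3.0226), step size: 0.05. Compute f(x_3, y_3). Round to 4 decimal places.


Gradient descent on f(x,y) = 6*x^2 + 8*y^2.
Starting point: (-0.6216, -3.0226), alpha = 0.05
Step 1: grad_x = 2*6*-0.6216 = -7.4592, grad_y = 2*8*-3.0226 = -48.3616
  x_1 = -0.6216 - 0.05*-7.4592 = -0.2486
  y_1 = -3.0226 - 0.05*-48.3616 = -0.6045
Step 2: grad_x = 2*6*-0.2486 = -2.9837, grad_y = 2*8*-0.6045 = -9.6723
  x_2 = -0.2486 - 0.05*-2.9837 = -0.0995
  y_2 = -0.6045 - 0.05*-9.6723 = -0.1209
Step 3: grad_x = 2*6*-0.0995 = -1.1935, grad_y = 2*8*-0.1209 = -1.9345
  x_3 = -0.0995 - 0.05*-1.1935 = -0.0398
  y_3 = -0.1209 - 0.05*-1.9345 = -0.0242
f(-0.0398, -0.0242) = 6*(-0.0398)^2 + 8*(-0.0242)^2 = 0.0142


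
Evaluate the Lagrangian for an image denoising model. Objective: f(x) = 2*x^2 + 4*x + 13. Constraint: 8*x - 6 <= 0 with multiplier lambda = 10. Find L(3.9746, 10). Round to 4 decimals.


Step 1: Evaluate f(x).
f(3.9746) = 2*3.9746^2 + 4*3.9746 + 13 = 60.4933
Step 2: Evaluate g(x).
g(3.9746) = 8*3.9746 - 6 = 25.7968
Step 3: Compute Lagrangian.
L = 60.4933 + 10*25.7968 = 318.4613


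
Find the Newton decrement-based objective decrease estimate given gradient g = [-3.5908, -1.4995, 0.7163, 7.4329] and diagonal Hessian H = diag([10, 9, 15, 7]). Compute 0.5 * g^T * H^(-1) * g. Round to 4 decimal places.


Step 1: H is diagonal, so H^(-1) * g = [-0.3591, -0.1666, 0.0478, 1.0618].
Step 2: g^T H^(-1) g = sum_i g_i^2 / H_ii
  = (-3.5908)^2/10 + (-1.4995)^2/9 + (0.7163)^2/15 + (7.4329)^2/7
  = 1.2894 + 0.2498 + 0.0342 + 7.8926 = 9.466
Step 3: Objective decrease = 0.5 * g^T H^(-1) g = 4.733


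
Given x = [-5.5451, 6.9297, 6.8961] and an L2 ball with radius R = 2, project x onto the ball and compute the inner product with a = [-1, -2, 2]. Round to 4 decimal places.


Step 1: Compute ||x|| (intermediates to 6 decimals).
||x|| = sqrt((-5.5451)^2 + 6.9297^2 + 6.8961^2) = 11.239443
Step 2: Project.
Since ||x|| > R, scale = R/||x|| = 2/11.239443 = 0.177945, proj(x) = scale * x
proj(x) = [-0.986723, 1.233105, 1.227127]
Step 3: Dot product.
a^T * proj(x) = -1*(-0.986723) - 2*1.233105 + 2*1.227127 = 0.9748


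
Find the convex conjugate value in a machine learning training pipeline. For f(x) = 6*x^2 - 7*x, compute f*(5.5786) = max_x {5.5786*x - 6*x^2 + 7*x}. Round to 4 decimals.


f*(y) = sup_x {y*x - a*x^2 - b*x} = sup_x {(y-b)*x - a*x^2}
FOC: (y - b) - 2a*x = 0 => x* = (y - b)/(2a)
x* = (5.5786 + 7)/(2*6) = 1.0482
f*(5.5786) = (y-b)^2/(4a) = (5.5786 + 7)^2/(4*6)
= 158.2212/24 = 6.5925


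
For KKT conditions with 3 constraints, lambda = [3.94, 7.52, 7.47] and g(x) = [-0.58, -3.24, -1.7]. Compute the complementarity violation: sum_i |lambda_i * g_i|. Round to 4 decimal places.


KKT complementary slackness check:
lambda_1 * g_1 = 3.94 * -0.58 = -2.2852
lambda_2 * g_2 = 7.52 * -3.24 = -24.3648
lambda_3 * g_3 = 7.47 * -1.7 = -12.699
Total violation = 2.2852 + 24.3648 + 12.699 = 39.349


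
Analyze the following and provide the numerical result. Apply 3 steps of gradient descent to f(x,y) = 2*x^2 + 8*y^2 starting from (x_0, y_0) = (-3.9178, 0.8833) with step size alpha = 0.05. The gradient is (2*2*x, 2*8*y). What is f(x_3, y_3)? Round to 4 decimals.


Gradient descent on f(x,y) = 2*x^2 + 8*y^2.
Starting point: (-3.9178, 0.8833), alpha = 0.05
Step 1: grad_x = 2*2*-3.9178 = -15.6712, grad_y = 2*8*0.8833 = 14.1328
  x_1 = -3.9178 - 0.05*-15.6712 = -3.1342
  y_1 = 0.8833 - 0.05*14.1328 = 0.1767
Step 2: grad_x = 2*2*-3.1342 = -12.537, grad_y = 2*8*0.1767 = 2.8266
  x_2 = -3.1342 - 0.05*-12.537 = -2.5074
  y_2 = 0.1767 - 0.05*2.8266 = 0.0353
Step 3: grad_x = 2*2*-2.5074 = -10.0296, grad_y = 2*8*0.0353 = 0.5653
  x_3 = -2.5074 - 0.05*-10.0296 = -2.0059
  y_3 = 0.0353 - 0.05*0.5653 = 0.0071
f(-2.0059, 0.0071) = 2*(-2.0059)^2 + 8*0.0071^2 = 8.0478


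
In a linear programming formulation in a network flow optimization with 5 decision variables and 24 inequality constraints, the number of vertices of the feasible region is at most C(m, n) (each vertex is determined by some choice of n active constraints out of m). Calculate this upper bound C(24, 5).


Each vertex corresponds to some choice of n active constraints out of m, so the number of vertices is at most C(m, n) = m! / (n!(m-n)!).
m = 24, n = 5
Numerator: 24 * 23 * 22 * 21 * 20
Denominator: 5! = 120
C(24, 5) = 42504


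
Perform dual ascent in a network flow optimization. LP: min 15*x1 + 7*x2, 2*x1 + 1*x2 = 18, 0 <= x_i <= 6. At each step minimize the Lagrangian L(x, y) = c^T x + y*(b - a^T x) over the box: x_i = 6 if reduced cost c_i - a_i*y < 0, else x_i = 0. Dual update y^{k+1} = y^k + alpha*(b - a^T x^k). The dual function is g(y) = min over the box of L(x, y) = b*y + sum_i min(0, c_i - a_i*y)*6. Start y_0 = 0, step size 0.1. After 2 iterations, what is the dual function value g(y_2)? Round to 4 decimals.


Dual ascent for LP: min 15*x1 + 7*x2, 2*x1 + 1*x2 = 18, 0 <= x_i <= 6
Step 1: y^k = 0.0, reduced costs: (15.0, 7.0)
  x^k = (0.0, 0.0), subgradient = b - a^T x = 18.0
  y^{k+1} = 0.0 + 0.1*18.0 = 1.8
Step 2: y^k = 1.8, reduced costs: (11.4, 5.2)
  x^k = (0.0, 0.0), subgradient = b - a^T x = 18.0
  y^{k+1} = 1.8 + 0.1*18.0 = 3.6
Dual objective at y_2 = 3.6: reduced costs (7.8, 3.4), box minimizer x = (0.0, 0.0)
g(y_2) = b*y + (c1 - a1*y)*x1 + (c2 - a2*y)*x2 = 18*3.6 + 7.8*0.0 + 3.4*0.0 = 64.8 + 0.0 + 0.0 = 64.8


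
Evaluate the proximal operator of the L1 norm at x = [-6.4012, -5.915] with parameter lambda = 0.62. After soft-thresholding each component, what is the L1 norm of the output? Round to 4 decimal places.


Soft-thresholding with lambda = 0.62:
prox(-6.4012) = sign(-6.4012)*max(|-6.4012| - 0.62, 0) = -5.7812
prox(-5.915) = sign(-5.915)*max(|-5.915| - 0.62, 0) = -5.295
prox(x) = [-5.7812, -5.295]
||prox(x)||_1 = 5.7812 + 5.295 = 11.0762


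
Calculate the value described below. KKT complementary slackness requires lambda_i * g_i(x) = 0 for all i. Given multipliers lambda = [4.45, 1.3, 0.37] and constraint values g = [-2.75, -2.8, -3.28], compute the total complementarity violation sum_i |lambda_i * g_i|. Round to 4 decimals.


KKT complementary slackness check:
lambda_1 * g_1 = 4.45 * -2.75 = -12.2375
lambda_2 * g_2 = 1.3 * -2.8 = -3.64
lambda_3 * g_3 = 0.37 * -3.28 = -1.2136
Total violation = 12.2375 + 3.64 + 1.2136 = 17.0911


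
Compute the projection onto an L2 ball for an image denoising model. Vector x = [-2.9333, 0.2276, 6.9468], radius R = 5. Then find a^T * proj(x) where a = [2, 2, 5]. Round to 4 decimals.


Step 1: Compute ||x|| (intermediates to 6 decimals).
||x|| = sqrt((-2.9333)^2 + 0.2276^2 + 6.9468^2) = 7.544142
Step 2: Project.
Since ||x|| > R, scale = R/||x|| = 5/7.544142 = 0.662766, proj(x) = scale * x
proj(x) = [-1.944092, 0.150846, 4.604103]
Step 3: Dot product.
a^T * proj(x) = 2*(-1.944092) + 2*0.150846 + 5*4.604103 = 19.434


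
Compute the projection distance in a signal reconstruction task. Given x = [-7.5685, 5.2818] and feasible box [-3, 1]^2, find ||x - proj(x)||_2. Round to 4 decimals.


Project each component onto [-3, 1].
clip(-7.5685) = -3.0, clip(5.2818) = 1.0
Projection = [-3.0, 1.0]
Squared diffs: [20.8712, 18.3338]
Distance = sqrt(39.205) = 6.2614


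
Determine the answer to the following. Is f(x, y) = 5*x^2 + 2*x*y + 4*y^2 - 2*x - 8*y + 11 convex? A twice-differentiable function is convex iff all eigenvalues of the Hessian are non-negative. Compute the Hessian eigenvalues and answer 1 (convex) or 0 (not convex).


The Hessian of f(x,y) = 5*x^2 + 2*x*y + 4*y^2 - 2*x - 8*y + 11 is:
H = [[10, 2], [2, 8]]
Trace = 10 + 8 = 18
Determinant = 10*8 - (2)^2 = 76
Discriminant = (18)^2 - 4*76 = 20.0
Eigenvalues: lambda_1 = 6.7639, lambda_2 = 11.2361
The function is convex.

1


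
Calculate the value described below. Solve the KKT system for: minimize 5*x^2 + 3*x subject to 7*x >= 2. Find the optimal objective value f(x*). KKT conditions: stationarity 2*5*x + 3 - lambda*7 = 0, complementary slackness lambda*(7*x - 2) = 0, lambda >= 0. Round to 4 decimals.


Step 1: Try lambda = 0 (constraint inactive).
x_unc = -3/(2*5) = -0.3
Check: 7*-0.3 = -2.1 < 2 -- violated!
Step 2: Constraint must be active: 7*x = 2
x* = 2/7 = 0.2857 (rounded; the exact value 2/7 is used below)
lambda = (2*5*(2/7) + 3)/7 = 0.8367
Step 3: Compute optimal value.
f(x*) = 5*(2/7)^2 + 3*(2/7) = 1.2653


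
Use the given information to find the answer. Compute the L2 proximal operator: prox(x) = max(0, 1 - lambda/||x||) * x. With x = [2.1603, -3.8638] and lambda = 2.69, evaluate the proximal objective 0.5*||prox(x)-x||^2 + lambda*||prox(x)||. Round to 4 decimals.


Step 1: Compute ||x||.
||x|| = 4.4267
Step 2: Compute scaling factor.
scale = max(0, 1 - 2.69/4.4267) = 0.3923
Step 3: prox(x) = [0.8475, -1.5159]
||prox(x)|| = 1.7367
Step 4: Proximal objective.
0.5*||prox-x||^2 = 3.6181
lambda*||prox|| = 4.6717
Total = 8.2898


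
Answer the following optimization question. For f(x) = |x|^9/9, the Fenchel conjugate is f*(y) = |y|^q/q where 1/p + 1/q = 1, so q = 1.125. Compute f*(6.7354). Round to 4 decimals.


The conjugate exponent q satisfies 1/p + 1/q = 1.
p = 9, so q = 9/(9 - 1) = 1.125
|y|^q = 6.7354^1.125 = 8.5489
f*(6.7354) = 8.5489 / 1.125 = 7.599


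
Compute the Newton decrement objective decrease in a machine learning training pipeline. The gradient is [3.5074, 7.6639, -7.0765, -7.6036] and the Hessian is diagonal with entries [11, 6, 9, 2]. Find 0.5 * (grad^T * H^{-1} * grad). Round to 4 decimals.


Step 1: H is diagonal, so H^(-1) * g = [0.3189, 1.2773, -0.7863, -3.8018].
Step 2: g^T H^(-1) g = sum_i g_i^2 / H_ii
  = (3.5074)^2/11 + (7.6639)^2/6 + (-7.0765)^2/9 + (-7.6036)^2/2
  = 1.1184 + 9.7892 + 5.5641 + 28.9074 = 45.379
Step 3: Objective decrease = 0.5 * g^T H^(-1) g = 22.6895


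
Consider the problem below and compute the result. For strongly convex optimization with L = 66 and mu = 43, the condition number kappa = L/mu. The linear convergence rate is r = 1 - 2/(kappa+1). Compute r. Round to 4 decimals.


Step 1: Compute the condition number.
kappa = L/mu = 66/43 = 1.5349
Step 2: Compute the convergence rate.
r = 1 - 2/(kappa + 1) = 1 - 2*mu/(L + mu) = (L - mu)/(L + mu) = 23/109 = 0.211


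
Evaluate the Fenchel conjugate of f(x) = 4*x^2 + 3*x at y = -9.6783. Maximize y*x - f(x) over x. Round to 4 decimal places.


f*(y) = sup_x {y*x - a*x^2 - b*x} = sup_x {(y-b)*x - a*x^2}
FOC: (y - b) - 2a*x = 0 => x* = (y - b)/(2a)
x* = (-9.6783 - 3)/(2*4) = -1.5848
f*(-9.6783) = (y-b)^2/(4a) = (-9.6783 - 3)^2/(4*4)
= 160.7393/16 = 10.0462


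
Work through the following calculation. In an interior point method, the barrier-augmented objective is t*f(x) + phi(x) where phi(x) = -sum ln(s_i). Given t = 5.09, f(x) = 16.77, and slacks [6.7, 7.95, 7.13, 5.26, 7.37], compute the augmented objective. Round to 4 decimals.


Step 1: Compute log-barrier.
ln values: [1.9021, 2.0732, 1.9643, 1.6601, 1.9974]
phi = -(1.9021 + 2.0732 + 1.9643 + 1.6601 + 1.9974) = -9.5971
Step 2: Compute augmented objective.
t*f(x) = 5.09*16.77 = 85.3593
Total = 85.3593 - 9.5971 = 75.7622


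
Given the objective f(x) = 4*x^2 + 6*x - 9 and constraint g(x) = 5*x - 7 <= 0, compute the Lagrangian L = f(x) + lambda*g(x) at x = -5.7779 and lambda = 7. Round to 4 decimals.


Step 1: Evaluate f(x).
f(-5.7779) = 4*(-5.7779)^2 + 6*(-5.7779) - 9 = 89.8691
Step 2: Evaluate g(x).
g(-5.7779) = 5*-5.7779 - 7 = -35.8895
Step 3: Compute Lagrangian.
L = 89.8691 + 7*-35.8895 = -161.3574


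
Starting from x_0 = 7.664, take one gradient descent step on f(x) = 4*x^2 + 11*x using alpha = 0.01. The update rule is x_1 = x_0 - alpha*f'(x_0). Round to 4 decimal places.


We compute the gradient at x_0 and apply the update.
f'(x) = 8*x + 11
f'(7.664) = 8*7.664 + 11 = 72.312
x_1 = 7.664 - 0.01*72.312 = 6.9409


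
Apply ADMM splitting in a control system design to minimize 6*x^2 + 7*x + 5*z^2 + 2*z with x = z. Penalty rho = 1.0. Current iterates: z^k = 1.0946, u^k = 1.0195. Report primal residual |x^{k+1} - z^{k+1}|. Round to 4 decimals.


ADMM iteration with rho = 1.0, z^k = 1.0946, u^k = 1.0195
Step 1: x-update.
Minimize 6*x^2 + 7*x + (1.0/2)*(x - 1.0946 + 1.0195)^2
FOC: (2*6 + 1.0)*x = -7 + 1.0*(1.0946 - 1.0195)
x^{k+1} = -0.5327
Step 2: z-update.
Minimize 5*z^2 + 2*z + (1.0/2)*(-0.5327 - z + 1.0195)^2
FOC: (2*5 + 1.0)*z = -2 + 1.0*(-0.5327 + 1.0195)
z^{k+1} = -0.1376
Step 3: u-update.
u^{k+1} = 1.0195 - 0.5327 + 0.1376 = 0.6244
Step 4: Primal residual = |-0.5327 + 0.1376| = 0.3951


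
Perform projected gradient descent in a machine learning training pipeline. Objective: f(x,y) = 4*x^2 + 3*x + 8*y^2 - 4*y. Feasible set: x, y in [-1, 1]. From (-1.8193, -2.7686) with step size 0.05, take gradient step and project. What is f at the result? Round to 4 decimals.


Step 1: Compute gradient at (-1.8193, -2.7686).
grad_x = 2*4*-1.8193 + 3 = -11.5544
grad_y = 2*8*-2.7686 - 4 = -48.2976
Step 2: Gradient step.
x_raw = -1.8193 - 0.05*-11.5544 = -1.2416
y_raw = -2.7686 - 0.05*-48.2976 = -0.3537
Step 3: Project onto [-1, 1].
x_proj = clip(-1.2416) = -1.0
y_proj = clip(-0.3537) = -0.3537
Step 4: Evaluate f.
f(-1.0, -0.3537) = 3.4158


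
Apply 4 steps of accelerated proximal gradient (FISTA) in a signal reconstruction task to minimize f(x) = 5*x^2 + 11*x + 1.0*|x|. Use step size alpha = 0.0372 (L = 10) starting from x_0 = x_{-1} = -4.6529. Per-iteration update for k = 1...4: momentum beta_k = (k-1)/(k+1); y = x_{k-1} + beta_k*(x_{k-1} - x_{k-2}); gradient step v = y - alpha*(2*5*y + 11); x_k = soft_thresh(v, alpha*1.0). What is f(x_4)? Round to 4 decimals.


FISTA on f(x) = 5*x^2 + 11*x + 1.0*|x|
L = 10, alpha = 0.0372
Iteration 1: beta = 0.0, y = -4.6529 + 0.0*(-4.6529 + 4.6529) = -4.6529
  grad(y) = -35.529, v = y - alpha*grad = -3.3312
  prox(v) = soft_thresh(-3.3312, 0.0372) = -3.294
Iteration 2: beta = 0.3333, y = -3.294 + 0.3333*(-3.294 + 4.6529) = -2.8411
  grad(y) = -17.4106, v = y - alpha*grad = -2.1934
  prox(v) = soft_thresh(-2.1934, 0.0372) = -2.1562
Iteration 3: beta = 0.5, y = -2.1562 + 0.5*(-2.1562 + 3.294) = -1.5873
  grad(y) = -4.8727, v = y - alpha*grad = -1.406
  prox(v) = soft_thresh(-1.406, 0.0372) = -1.3688
Iteration 4: beta = 0.6, y = -1.3688 + 0.6*(-1.3688 + 2.1562) = -0.8964
  grad(y) = 2.0362, v = y - alpha*grad = -0.9721
  prox(v) = soft_thresh(-0.9721, 0.0372) = -0.9349
f(x_4) = 5*(-0.9349)^2 + 11*(-0.9349) + 1.0*|-0.9349| = -4.9788


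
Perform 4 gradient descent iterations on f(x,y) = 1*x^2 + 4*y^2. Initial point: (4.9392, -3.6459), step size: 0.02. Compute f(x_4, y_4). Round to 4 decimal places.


Gradient descent on f(x,y) = 1*x^2 + 4*y^2.
Starting point: (4.9392, -3.6459), alpha = 0.02
Step 1: grad_x = 2*1*4.9392 = 9.8784, grad_y = 2*4*-3.6459 = -29.1672
  x_1 = 4.9392 - 0.02*9.8784 = 4.7416
  y_1 = -3.6459 - 0.02*-29.1672 = -3.0626
Step 2: grad_x = 2*1*4.7416 = 9.4833, grad_y = 2*4*-3.0626 = -24.5004
  x_2 = 4.7416 - 0.02*9.4833 = 4.552
  y_2 = -3.0626 - 0.02*-24.5004 = -2.5725
Step 3: grad_x = 2*1*4.552 = 9.1039, grad_y = 2*4*-2.5725 = -20.5804
  x_3 = 4.552 - 0.02*9.1039 = 4.3699
  y_3 = -2.5725 - 0.02*-20.5804 = -2.1609
Step 4: grad_x = 2*1*4.3699 = 8.7398, grad_y = 2*4*-2.1609 = -17.2875
  x_4 = 4.3699 - 0.02*8.7398 = 4.1951
  y_4 = -2.1609 - 0.02*-17.2875 = -1.8152
f(4.1951, -1.8152) = 1*4.1951^2 + 4*(-1.8152)^2 = 30.7784


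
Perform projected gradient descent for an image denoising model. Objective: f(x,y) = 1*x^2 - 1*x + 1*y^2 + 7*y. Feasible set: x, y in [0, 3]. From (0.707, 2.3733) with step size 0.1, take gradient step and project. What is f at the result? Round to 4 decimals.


Step 1: Compute gradient at (0.707, 2.3733).
grad_x = 2*1*0.707 - 1 = 0.414
grad_y = 2*1*2.3733 + 7 = 11.7466
Step 2: Gradient step.
x_raw = 0.707 - 0.1*0.414 = 0.6656
y_raw = 2.3733 - 0.1*11.7466 = 1.1986
Step 3: Project onto [0, 3].
x_proj = clip(0.6656) = 0.6656
y_proj = clip(1.1986) = 1.1986
Step 4: Evaluate f.
f(0.6656, 1.1986) = 9.6046


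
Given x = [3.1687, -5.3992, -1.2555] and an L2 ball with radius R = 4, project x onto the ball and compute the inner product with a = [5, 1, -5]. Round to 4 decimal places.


Step 1: Compute ||x|| (intermediates to 6 decimals).
||x|| = sqrt(3.1687^2 + (-5.3992)^2 + (-1.2555)^2) = 6.385006
Step 2: Project.
Since ||x|| > R, scale = R/||x|| = 4/6.385006 = 0.626468, proj(x) = scale * x
proj(x) = [1.985089, -3.382426, -0.786531]
Step 3: Dot product.
a^T * proj(x) = 5*1.985089 + 1*(-3.382426) - 5*(-0.786531) = 10.4757


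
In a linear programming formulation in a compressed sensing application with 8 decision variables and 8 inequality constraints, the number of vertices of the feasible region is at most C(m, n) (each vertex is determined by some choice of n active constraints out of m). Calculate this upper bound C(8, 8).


Each vertex corresponds to some choice of n active constraints out of m, so the number of vertices is at most C(m, n) = m! / (n!(m-n)!).
m = 8, n = 8
Numerator: 8 * 7 * 6 * 5 * 4 * 3 * 2 * 1
Denominator: 8! = 40320
C(8, 8) = 1


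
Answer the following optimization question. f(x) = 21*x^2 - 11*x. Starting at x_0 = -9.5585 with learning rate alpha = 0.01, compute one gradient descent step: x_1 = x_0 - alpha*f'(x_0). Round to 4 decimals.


We compute the gradient at x_0 and apply the update.
f'(x) = 42*x - 11
f'(-9.5585) = 42*-9.5585 - 11 = -412.457
x_1 = -9.5585 - 0.01*-412.457 = -5.4339


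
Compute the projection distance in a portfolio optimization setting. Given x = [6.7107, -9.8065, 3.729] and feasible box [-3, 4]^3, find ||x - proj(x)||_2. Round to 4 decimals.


Project each component onto [-3, 4].
clip(6.7107) = 4.0, clip(-9.8065) = -3.0, clip(3.729) = 3.729
Projection = [4.0, -3.0, 3.729]
Squared diffs: [7.3479, 46.3284, 0.0]
Distance = sqrt(53.6763) = 7.3264


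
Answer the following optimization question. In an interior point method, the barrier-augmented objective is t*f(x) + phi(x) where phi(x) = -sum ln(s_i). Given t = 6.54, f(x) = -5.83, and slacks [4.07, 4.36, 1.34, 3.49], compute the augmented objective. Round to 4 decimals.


Step 1: Compute log-barrier.
ln values: [1.4036, 1.4725, 0.2927, 1.2499]
phi = -(1.4036 + 1.4725 + 0.2927 + 1.2499) = -4.4187
Step 2: Compute augmented objective.
t*f(x) = 6.54*-5.83 = -38.1282
Total = -38.1282 - 4.4187 = -42.5469


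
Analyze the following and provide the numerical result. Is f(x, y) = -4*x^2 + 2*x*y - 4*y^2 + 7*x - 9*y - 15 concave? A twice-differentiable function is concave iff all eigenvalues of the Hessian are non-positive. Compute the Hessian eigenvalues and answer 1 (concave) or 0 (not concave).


The Hessian of f(x,y) = -4*x^2 + 2*x*y - 4*y^2 + 7*x - 9*y - 15 is:
H = [[-8, 2], [2, -8]]
Trace = -8 - 8 = -16
Determinant = -8*-8 - (2)^2 = 60
Discriminant = (-16)^2 - 4*60 = 16.0
Eigenvalues: lambda_1 = -10.0, lambda_2 = -6.0
The function is concave.

1


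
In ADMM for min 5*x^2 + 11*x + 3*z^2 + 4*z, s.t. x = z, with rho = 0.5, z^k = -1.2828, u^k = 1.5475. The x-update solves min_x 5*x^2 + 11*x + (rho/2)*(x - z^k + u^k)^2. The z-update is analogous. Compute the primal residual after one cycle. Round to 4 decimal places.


ADMM iteration with rho = 0.5, z^k = -1.2828, u^k = 1.5475
Step 1: x-update.
Minimize 5*x^2 + 11*x + (0.5/2)*(x + 1.2828 + 1.5475)^2
FOC: (2*5 + 0.5)*x = -11 + 0.5*(-1.2828 - 1.5475)
x^{k+1} = -1.1824
Step 2: z-update.
Minimize 3*z^2 + 4*z + (0.5/2)*(-1.1824 - z + 1.5475)^2
FOC: (2*3 + 0.5)*z = -4 + 0.5*(-1.1824 + 1.5475)
z^{k+1} = -0.5873
Step 3: u-update.
u^{k+1} = 1.5475 - 1.1824 + 0.5873 = 0.9524
Step 4: Primal residual = |-1.1824 + 0.5873| = 0.5951


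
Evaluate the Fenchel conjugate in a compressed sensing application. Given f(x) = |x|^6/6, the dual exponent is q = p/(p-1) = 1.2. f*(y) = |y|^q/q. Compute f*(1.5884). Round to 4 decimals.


The conjugate exponent q satisfies 1/p + 1/q = 1.
p = 6, so q = 6/(6 - 1) = 1.2
|y|^q = 1.5884^1.2 = 1.7424
f*(1.5884) = 1.7424 / 1.2 = 1.452


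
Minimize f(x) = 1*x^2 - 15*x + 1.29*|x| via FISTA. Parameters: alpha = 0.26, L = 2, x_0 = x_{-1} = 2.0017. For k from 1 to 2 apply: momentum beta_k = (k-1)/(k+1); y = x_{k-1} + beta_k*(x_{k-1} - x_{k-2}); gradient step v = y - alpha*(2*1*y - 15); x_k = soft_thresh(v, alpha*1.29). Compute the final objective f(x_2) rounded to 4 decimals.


FISTA on f(x) = 1*x^2 - 15*x + 1.29*|x|
L = 2, alpha = 0.26
Iteration 1: beta = 0.0, y = 2.0017 + 0.0*(2.0017 - 2.0017) = 2.0017
  grad(y) = -10.9966, v = y - alpha*grad = 4.8608
  prox(v) = soft_thresh(4.8608, 0.3354) = 4.5254
Iteration 2: beta = 0.3333, y = 4.5254 + 0.3333*(4.5254 - 2.0017) = 5.3667
  grad(y) = -4.2667, v = y - alpha*grad = 6.476
  prox(v) = soft_thresh(6.476, 0.3354) = 6.1406
f(x_2) = 1*6.1406^2 - 15*6.1406 + 1.29*|6.1406| = -46.4806


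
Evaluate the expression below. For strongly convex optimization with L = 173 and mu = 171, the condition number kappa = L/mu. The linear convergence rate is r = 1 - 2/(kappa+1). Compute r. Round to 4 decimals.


Step 1: Compute the condition number.
kappa = L/mu = 173/171 = 1.0117
Step 2: Compute the convergence rate.
r = 1 - 2/(kappa + 1) = 1 - 2*mu/(L + mu) = (L - mu)/(L + mu) = 2/344 = 0.0058


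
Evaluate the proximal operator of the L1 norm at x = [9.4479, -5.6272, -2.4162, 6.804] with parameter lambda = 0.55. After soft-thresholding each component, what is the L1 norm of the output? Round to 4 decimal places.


Soft-thresholding with lambda = 0.55:
prox(9.4479) = sign(9.4479)*max(|9.4479| - 0.55, 0) = 8.8979
prox(-5.6272) = sign(-5.6272)*max(|-5.6272| - 0.55, 0) = -5.0772
prox(-2.4162) = sign(-2.4162)*max(|-2.4162| - 0.55, 0) = -1.8662
prox(6.804) = sign(6.804)*max(|6.804| - 0.55, 0) = 6.254
prox(x) = [8.8979, -5.0772, -1.8662, 6.254]
||prox(x)||_1 = 8.8979 + 5.0772 + 1.8662 + 6.254 = 22.0953


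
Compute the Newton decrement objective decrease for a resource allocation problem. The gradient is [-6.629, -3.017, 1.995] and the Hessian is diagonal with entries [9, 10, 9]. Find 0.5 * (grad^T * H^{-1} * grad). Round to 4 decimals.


Step 1: H is diagonal, so H^(-1) * g = [-0.7366, -0.3017, 0.2217].
Step 2: g^T H^(-1) g = sum_i g_i^2 / H_ii
  = (-6.629)^2/9 + (-3.017)^2/10 + (1.995)^2/9
  = 4.8826 + 0.9102 + 0.4422 = 6.2351
Step 3: Objective decrease = 0.5 * g^T H^(-1) g = 3.1175


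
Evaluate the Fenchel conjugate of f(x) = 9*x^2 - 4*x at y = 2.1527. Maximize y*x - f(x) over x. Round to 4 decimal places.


f*(y) = sup_x {y*x - a*x^2 - b*x} = sup_x {(y-b)*x - a*x^2}
FOC: (y - b) - 2a*x = 0 => x* = (y - b)/(2a)
x* = (2.1527 + 4)/(2*9) = 0.3418
f*(2.1527) = (y-b)^2/(4a) = (2.1527 + 4)^2/(4*9)
= 37.8557/36 = 1.0515


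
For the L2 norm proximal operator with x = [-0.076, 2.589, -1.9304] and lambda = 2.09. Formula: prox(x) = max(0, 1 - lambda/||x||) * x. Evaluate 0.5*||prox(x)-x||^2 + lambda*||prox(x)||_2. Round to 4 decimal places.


Step 1: Compute ||x||.
||x|| = 3.2303
Step 2: Compute scaling factor.
scale = max(0, 1 - 2.09/3.2303) = 0.353
Step 3: prox(x) = [-0.0268, 0.9139, -0.6815]
||prox(x)|| = 1.1403
Step 4: Proximal objective.
0.5*||prox-x||^2 = 2.1841
lambda*||prox|| = 2.3832
Total = 4.5674


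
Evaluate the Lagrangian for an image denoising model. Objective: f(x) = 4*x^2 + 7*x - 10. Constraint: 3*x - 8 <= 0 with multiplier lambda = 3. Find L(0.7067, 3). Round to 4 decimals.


Step 1: Evaluate f(x).
f(0.7067) = 4*0.7067^2 + 7*0.7067 - 10 = -3.0554
Step 2: Evaluate g(x).
g(0.7067) = 3*0.7067 - 8 = -5.8799
Step 3: Compute Lagrangian.
L = -3.0554 + 3*-5.8799 = -20.6951


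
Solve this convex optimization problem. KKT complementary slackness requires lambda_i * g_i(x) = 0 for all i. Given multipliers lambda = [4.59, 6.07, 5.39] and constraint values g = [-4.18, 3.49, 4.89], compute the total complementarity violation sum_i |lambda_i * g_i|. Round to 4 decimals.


KKT complementary slackness check:
lambda_1 * g_1 = 4.59 * -4.18 = -19.1862
lambda_2 * g_2 = 6.07 * 3.49 = 21.1843
lambda_3 * g_3 = 5.39 * 4.89 = 26.3571
Total violation = 19.1862 + 21.1843 + 26.3571 = 66.7276


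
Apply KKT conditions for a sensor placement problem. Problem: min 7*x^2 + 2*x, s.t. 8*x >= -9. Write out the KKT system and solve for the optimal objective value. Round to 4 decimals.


Step 1: Try lambda = 0 (constraint inactive).
Stationarity: 2*7*x + 2 = 0
x* = -2/(2*7) = -1/7 = -0.1429 (rounded; the exact value -1/7 is used below)
Check constraint: 8*-0.1429 = -1.1432 >= -9 -- satisfied.
Step 2: Compute optimal value.
f(x*) = 7*(-1/7)^2 + 2*(-1/7) = -0.1429


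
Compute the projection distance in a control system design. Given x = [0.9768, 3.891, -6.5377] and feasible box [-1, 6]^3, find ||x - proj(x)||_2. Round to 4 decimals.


Project each component onto [-1, 6].
clip(0.9768) = 0.9768, clip(3.891) = 3.891, clip(-6.5377) = -1.0
Projection = [0.9768, 3.891, -1.0]
Squared diffs: [0.0, 0.0, 30.6661]
Distance = sqrt(30.6661) = 5.5377


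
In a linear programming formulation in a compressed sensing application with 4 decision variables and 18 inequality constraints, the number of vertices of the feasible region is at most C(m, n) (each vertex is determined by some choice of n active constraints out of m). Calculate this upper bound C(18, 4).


Each vertex corresponds to some choice of n active constraints out of m, so the number of vertices is at most C(m, n) = m! / (n!(m-n)!).
m = 18, n = 4
Numerator: 18 * 17 * 16 * 15
Denominator: 4! = 24
C(18, 4) = 3060


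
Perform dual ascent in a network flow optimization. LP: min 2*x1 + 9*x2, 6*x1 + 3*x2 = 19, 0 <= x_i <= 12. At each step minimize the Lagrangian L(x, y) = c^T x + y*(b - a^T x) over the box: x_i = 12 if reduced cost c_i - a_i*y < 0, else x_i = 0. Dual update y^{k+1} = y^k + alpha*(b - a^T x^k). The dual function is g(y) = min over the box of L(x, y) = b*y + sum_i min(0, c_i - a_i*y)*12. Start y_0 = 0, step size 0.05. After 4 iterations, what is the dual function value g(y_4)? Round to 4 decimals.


Dual ascent for LP: min 2*x1 + 9*x2, 6*x1 + 3*x2 = 19, 0 <= x_i <= 12
Step 1: y^k = 0.0, reduced costs: (2.0, 9.0)
  x^k = (0.0, 0.0), subgradient = b - a^T x = 19.0
  y^{k+1} = 0.0 + 0.05*19.0 = 0.95
Step 2: y^k = 0.95, reduced costs: (-3.7, 6.15)
  x^k = (12.0, 0.0), subgradient = b - a^T x = -53.0
  y^{k+1} = 0.95 + 0.05*-53.0 = -1.7
Step 3: y^k = -1.7, reduced costs: (12.2, 14.1)
  x^k = (0.0, 0.0), subgradient = b - a^T x = 19.0
  y^{k+1} = -1.7 + 0.05*19.0 = -0.75
Step 4: y^k = -0.75, reduced costs: (6.5, 11.25)
  x^k = (0.0, 0.0), subgradient = b - a^T x = 19.0
  y^{k+1} = -0.75 + 0.05*19.0 = 0.2
Dual objective at y_4 = 0.2: reduced costs (0.8, 8.4), box minimizer x = (0.0, 0.0)
g(y_4) = b*y + (c1 - a1*y)*x1 + (c2 - a2*y)*x2 = 19*0.2 + 0.8*0.0 + 8.4*0.0 = 3.8 + 0.0 + 0.0 = 3.8
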